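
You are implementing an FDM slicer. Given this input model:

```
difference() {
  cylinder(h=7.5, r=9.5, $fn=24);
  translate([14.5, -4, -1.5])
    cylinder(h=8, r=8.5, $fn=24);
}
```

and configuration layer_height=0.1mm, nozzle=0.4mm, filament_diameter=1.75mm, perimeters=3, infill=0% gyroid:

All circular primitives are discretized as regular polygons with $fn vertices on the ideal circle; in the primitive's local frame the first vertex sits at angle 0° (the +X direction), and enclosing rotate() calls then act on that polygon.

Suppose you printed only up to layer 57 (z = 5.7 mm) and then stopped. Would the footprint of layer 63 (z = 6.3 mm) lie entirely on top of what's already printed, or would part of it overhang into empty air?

Compare the two slices. At z = 5.7: the cylinder: section is a regular 24-gon, circumradius r=9.5 (area = (24/2)·9.500²·sin(360°/24) = 280.30 mm²); the r=8.5 cylinder at (14.5, -4) contributes a regular 24-gon of circumradius 8.5 (area = (24/2)·8.500²·sin(360°/24) = 224.40 mm²); After the difference (first − rest): starting from the r=9.5 cylinder (280.30 mm²), the r=8.5 cylinder at (14.5, -4) partially overlaps it — only the 18.77 mm² overlap (of its 224.40 mm²) is removed, clipping the outline — area = 261.53 mm². At z = 6.3: the cylinder: section is a regular 24-gon, circumradius r=9.5 (area = (24/2)·9.500²·sin(360°/24) = 280.30 mm²); the r=8.5 cylinder at (14.5, -4) contributes a regular 24-gon of circumradius 8.5 (area = (24/2)·8.500²·sin(360°/24) = 224.40 mm²); Subtracting the remaining from the first: starting from the r=9.5 cylinder (280.30 mm²), the r=8.5 cylinder at (14.5, -4) partially overlaps it — only the 18.77 mm² overlap (of its 224.40 mm²) is removed, clipping the outline — area = 261.53 mm². Checking containment: the cross-section at z = 6.3 is a subset of the cross-section at z = 5.7.

entirely on top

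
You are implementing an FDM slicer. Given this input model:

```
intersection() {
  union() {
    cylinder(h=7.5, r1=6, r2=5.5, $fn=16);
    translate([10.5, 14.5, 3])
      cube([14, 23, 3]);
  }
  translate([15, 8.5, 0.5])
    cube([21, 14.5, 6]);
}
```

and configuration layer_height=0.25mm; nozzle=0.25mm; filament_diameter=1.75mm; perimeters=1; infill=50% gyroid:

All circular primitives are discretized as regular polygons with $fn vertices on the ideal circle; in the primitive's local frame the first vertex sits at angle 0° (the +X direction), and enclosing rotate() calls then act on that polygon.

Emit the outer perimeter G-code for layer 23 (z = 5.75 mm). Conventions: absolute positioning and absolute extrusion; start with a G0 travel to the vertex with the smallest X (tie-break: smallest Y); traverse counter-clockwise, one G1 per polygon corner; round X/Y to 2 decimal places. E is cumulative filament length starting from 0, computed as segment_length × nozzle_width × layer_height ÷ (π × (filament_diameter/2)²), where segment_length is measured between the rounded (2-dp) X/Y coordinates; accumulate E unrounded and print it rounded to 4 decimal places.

At z = 5.75 mm: the cone contributes a regular 16-gon of circumradius 5.617 (interpolated between r1=6 and r2=5.5 at t=0.767); the cube at (10.5, 14.5) (footprint 14×23) is included at this height; Merging all regions: the 2 present regions are separate (no shared area or edge), so areas and boundary lengths simply add and each stays a separate island — 2 connected regions; the cube at (15, 8.5) (footprint 21×14.5) is included at this height; Keeping only the common overlap: the 21×14.5 cube at (15, 8.5) partially overlaps that combined region; clipping to the common part keeps 80.75 mm² — 1 connected region. The outline is a single polygon with 4 vertices. Extrusion per mm of travel: 0.25 × 0.25 / (π × 0.875²) = 0.025984. Accumulating E over each segment gives final E = 0.9354.

G0 X15.00 Y14.50 Z5.75
G1 X24.50 Y14.50 E0.2469
G1 X24.50 Y23.00 E0.4677
G1 X15.00 Y23.00 E0.7146
G1 X15.00 Y14.50 E0.9354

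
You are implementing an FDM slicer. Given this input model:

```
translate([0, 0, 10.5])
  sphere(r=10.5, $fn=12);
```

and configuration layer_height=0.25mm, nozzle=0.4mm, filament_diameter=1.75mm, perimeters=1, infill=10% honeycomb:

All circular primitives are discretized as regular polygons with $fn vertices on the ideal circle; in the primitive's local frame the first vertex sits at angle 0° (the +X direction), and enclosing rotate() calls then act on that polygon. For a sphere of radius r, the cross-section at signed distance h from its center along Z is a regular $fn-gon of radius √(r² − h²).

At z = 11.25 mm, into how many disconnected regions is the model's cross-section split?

1

At z = 11.25 mm: the r=10.5 sphere slices to a regular 12-gon of circumradius 10.473 (√(r²−h²) with h=0.75 from center). The result has 1 disconnected region.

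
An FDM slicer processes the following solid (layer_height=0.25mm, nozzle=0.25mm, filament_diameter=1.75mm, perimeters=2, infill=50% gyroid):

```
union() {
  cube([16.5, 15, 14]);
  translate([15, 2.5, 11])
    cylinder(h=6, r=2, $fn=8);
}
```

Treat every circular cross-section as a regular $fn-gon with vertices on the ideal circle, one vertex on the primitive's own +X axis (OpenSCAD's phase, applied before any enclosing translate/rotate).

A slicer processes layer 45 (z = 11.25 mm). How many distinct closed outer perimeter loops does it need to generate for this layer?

1

At z = 11.25 mm: the 16.5×15 cube contributes its full rectangle; the cylinder at (15, 2.5): section is a regular 8-gon, circumradius r=2; Combining (union): the regions partially overlap (shared area 10.71 mm²), so overlapping operands fuse into one piece — 1 connected region. The result has 1 disconnected region.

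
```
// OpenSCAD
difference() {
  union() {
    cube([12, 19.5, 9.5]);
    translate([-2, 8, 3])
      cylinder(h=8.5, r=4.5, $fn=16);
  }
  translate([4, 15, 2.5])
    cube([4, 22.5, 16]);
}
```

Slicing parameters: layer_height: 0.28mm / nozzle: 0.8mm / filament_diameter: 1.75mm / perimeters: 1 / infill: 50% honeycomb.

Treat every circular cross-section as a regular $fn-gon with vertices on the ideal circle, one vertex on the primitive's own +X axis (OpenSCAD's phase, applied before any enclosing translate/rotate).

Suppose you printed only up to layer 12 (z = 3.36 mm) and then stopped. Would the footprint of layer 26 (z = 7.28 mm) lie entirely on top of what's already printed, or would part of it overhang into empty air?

entirely on top

Compare the two slices. At z = 3.36: the cube (footprint 12×19.5) is included at this height (area 234.00 mm²); the r=4.5 cylinder at (-2, 8) gives a regular 16-gon of circumradius 4.5 (constant along its height) (area = (16/2)·4.500²·sin(360°/16) = 61.99 mm²); Merging all regions: the regions partially overlap — summed areas 295.99 mm² minus the doubly-counted overlap 13.83 mm² gives 282.17 mm² — area = 282.17 mm²; the 4×22.5 cube at (4, 15) contributes its full rectangle (area 90.00 mm²); Taking the first minus the rest: starting from that combined region (282.17 mm²), the 4×22.5 cube at (4, 15) partially overlaps it — only the 18.00 mm² overlap (of its 90.00 mm²) is removed, clipping the outline — area = 264.17 mm². At z = 7.28: the cube (footprint 12×19.5) is included at this height (area 234.00 mm²); the r=4.5 cylinder at (-2, 8) gives a regular 16-gon of circumradius 4.5 (constant along its height) (area = (16/2)·4.500²·sin(360°/16) = 61.99 mm²); Merging all regions: the regions partially overlap — summed areas 295.99 mm² minus the doubly-counted overlap 13.83 mm² gives 282.17 mm² — area = 282.17 mm²; the 4×22.5 cube at (4, 15) contributes its full rectangle (area 90.00 mm²); After the difference (first − rest): starting from that combined region (282.17 mm²), the 4×22.5 cube at (4, 15) partially overlaps it — only the 18.00 mm² overlap (of its 90.00 mm²) is removed, clipping the outline — area = 264.17 mm². Checking containment: the cross-section at z = 7.28 is a subset of the cross-section at z = 3.36.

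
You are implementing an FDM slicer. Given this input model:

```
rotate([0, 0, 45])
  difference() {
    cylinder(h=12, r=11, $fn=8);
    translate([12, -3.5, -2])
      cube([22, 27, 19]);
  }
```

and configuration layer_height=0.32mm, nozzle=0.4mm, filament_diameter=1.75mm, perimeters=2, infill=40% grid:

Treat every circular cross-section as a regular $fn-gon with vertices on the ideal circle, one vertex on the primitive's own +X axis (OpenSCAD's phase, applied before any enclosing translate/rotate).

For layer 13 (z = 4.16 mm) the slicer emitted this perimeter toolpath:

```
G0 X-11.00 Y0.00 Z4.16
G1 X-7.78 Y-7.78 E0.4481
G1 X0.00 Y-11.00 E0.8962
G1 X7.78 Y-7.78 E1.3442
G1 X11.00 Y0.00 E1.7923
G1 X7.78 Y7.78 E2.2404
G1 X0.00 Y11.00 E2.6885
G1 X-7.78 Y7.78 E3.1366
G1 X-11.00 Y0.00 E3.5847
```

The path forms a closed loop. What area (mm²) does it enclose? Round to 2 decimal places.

342.32 mm²

Apply the shoelace formula to the sequence of (X, Y) vertices; enclosed area = 342.32 mm².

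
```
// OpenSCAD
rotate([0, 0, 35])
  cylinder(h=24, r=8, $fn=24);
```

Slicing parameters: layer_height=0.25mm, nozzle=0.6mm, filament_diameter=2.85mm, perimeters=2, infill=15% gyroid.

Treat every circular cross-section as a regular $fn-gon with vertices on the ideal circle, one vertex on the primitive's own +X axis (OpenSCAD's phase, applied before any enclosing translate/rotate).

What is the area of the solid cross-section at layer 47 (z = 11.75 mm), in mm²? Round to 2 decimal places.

198.77 mm²

At z = 11.75 mm: the cylinder: section is a regular 24-gon, circumradius r=8 (area = (24/2)·8.000²·sin(360°/24) = 198.77 mm²); (rotated 35° about Z; rotation is an isometry so areas/perimeters/island counts are preserved). Overall, the cross-section is a single solid region. Net area = 198.77 mm².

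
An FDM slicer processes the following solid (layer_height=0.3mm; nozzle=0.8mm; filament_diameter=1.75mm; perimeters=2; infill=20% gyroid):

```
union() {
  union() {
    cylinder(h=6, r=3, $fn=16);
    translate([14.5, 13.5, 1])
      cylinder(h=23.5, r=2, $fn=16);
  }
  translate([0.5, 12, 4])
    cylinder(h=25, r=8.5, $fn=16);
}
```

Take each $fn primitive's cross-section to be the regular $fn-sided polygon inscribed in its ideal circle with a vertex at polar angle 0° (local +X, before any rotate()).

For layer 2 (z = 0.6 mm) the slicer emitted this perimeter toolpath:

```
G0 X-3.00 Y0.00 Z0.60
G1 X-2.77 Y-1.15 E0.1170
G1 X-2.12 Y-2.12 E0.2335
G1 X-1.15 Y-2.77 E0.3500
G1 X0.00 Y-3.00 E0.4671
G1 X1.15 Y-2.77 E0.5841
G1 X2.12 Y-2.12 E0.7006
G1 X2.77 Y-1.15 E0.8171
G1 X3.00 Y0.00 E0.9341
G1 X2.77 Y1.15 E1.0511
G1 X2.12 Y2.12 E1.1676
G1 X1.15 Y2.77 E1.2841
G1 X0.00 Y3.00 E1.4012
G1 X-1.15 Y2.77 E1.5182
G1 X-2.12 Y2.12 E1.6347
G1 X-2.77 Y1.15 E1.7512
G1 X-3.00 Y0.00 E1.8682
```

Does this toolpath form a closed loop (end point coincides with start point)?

yes

Start point (G0): (-3.00, 0.00). End point (last G1): the path returns to the start — closed.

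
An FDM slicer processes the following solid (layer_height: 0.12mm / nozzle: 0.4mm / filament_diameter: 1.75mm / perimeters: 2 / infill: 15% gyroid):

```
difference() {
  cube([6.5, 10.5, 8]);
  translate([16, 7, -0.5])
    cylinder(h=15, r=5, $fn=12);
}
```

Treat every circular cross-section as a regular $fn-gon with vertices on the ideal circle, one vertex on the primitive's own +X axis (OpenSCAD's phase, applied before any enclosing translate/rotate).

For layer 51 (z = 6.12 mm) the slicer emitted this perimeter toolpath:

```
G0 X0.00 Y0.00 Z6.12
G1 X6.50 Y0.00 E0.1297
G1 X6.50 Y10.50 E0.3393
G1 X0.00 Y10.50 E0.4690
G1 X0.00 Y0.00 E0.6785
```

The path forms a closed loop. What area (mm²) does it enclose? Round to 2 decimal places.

Apply the shoelace formula to the sequence of (X, Y) vertices; enclosed area = 68.25 mm².

68.25 mm²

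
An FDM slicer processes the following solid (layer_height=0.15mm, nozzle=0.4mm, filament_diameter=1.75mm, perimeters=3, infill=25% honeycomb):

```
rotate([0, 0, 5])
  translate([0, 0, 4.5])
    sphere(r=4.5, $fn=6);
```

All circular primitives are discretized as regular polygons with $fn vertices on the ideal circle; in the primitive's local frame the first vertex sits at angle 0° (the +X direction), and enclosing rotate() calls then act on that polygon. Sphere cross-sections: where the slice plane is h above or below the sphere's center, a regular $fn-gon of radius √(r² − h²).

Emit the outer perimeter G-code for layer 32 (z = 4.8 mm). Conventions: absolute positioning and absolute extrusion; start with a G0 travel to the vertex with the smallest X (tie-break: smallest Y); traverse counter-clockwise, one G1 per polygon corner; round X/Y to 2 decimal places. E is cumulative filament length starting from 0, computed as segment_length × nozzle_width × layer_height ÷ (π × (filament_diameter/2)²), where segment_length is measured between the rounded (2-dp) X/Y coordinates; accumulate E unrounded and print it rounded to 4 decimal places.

G0 X-4.47 Y-0.39 Z4.80
G1 X-1.90 Y-4.07 E0.1120
G1 X2.58 Y-3.68 E0.2241
G1 X4.47 Y0.39 E0.3361
G1 X1.90 Y4.07 E0.4481
G1 X-2.58 Y3.68 E0.5602
G1 X-4.47 Y-0.39 E0.6722

At z = 4.8 mm: the r=4.5 sphere slices to a regular 6-gon of circumradius 4.490 (√(r²−h²) with h=0.3 from center); (whole slice rotated 5° about Z — lengths, areas and connectivity unchanged). The outline is a single polygon with 6 vertices. Extrusion per mm of travel: 0.4 × 0.15 / (π × 0.875²) = 0.024945. Accumulating E over each segment gives final E = 0.6722.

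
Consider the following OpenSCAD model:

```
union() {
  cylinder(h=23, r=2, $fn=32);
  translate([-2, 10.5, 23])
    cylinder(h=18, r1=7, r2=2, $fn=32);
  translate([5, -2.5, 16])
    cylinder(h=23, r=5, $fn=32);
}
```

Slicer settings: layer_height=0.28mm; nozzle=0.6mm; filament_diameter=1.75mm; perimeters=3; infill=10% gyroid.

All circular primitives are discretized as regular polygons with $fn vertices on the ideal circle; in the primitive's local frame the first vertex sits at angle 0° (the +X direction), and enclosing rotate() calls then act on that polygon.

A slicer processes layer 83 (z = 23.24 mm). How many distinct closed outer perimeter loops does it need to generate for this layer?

At z = 23.24 mm: the cylinder is not intersected at this z (z outside [0, 23]); the cone at (-2, 10.5) contributes a regular 32-gon of circumradius 6.933 (interpolated between r1=7 and r2=2 at t=0.013); the cylinder at (5, -2.5): section is a regular 32-gon, circumradius r=5; Taking the union: the 2 present regions are separate (no shared area or edge), so areas and boundary lengths simply add and each stays a separate island — 2 connected regions. The result has 2 disconnected regions.

2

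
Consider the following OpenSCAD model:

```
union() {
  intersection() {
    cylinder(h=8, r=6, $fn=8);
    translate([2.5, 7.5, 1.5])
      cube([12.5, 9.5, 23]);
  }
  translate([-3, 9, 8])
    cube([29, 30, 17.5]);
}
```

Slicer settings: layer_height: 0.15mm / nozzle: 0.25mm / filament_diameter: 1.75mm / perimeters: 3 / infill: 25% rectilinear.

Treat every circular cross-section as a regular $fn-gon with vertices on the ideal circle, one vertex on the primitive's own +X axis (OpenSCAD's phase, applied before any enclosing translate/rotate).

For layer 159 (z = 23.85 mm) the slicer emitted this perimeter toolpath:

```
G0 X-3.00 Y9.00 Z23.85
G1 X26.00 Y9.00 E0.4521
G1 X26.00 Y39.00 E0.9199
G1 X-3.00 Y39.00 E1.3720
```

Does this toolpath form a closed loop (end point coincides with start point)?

Start point (G0): (-3.00, 9.00). End point (last G1): the path does not return to the start — open.

no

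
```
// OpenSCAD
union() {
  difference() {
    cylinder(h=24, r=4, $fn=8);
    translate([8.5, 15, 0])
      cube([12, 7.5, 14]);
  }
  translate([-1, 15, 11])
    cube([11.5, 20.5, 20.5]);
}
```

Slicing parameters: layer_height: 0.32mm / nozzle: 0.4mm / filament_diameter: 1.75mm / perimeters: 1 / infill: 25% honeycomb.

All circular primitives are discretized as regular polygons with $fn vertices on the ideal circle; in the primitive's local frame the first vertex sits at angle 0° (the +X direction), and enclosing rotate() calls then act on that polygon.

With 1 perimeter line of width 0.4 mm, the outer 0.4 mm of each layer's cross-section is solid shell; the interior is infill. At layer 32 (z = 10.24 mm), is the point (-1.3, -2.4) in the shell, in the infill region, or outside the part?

infill

At z = 10.24 mm: the r=4 cylinder gives a regular 8-gon of circumradius 4 (constant along its height); the cube at (8.5, 15) is present — its section is the full 12×7.5 rectangle; After the difference (first − rest): starting from the r=4 cylinder, the 12×7.5 cube at (8.5, 15) misses the remaining region (no effect) — 1 connected region; the cube at (-1, 15) is absent (z outside [11, 31.5]); Combining (union): only the result so far is present, so the union is just that shape — 1 connected region. Overall, the cross-section is a single solid region. The nearest boundary edge runs (-0.00, -4.00)→(-2.83, -2.83); distance from the point to it = 0.98 mm. The point is inside the cross-section and 0.98 mm from the nearest boundary — more than the 0.4 mm shell width (1 × 0.4), so it's in the infill interior.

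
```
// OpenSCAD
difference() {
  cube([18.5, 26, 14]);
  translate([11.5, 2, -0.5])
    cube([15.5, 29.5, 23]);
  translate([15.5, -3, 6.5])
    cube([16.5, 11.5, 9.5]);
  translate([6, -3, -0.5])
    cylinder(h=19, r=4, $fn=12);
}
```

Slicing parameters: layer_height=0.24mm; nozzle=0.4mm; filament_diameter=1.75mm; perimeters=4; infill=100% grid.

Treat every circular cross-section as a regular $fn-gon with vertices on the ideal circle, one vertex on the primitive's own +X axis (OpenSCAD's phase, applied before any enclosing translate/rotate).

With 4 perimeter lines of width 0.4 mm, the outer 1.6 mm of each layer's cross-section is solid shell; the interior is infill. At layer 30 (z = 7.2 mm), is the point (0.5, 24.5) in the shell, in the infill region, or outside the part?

shell

At z = 7.2 mm: the cube (footprint 18.5×26) is included at this height; the 15.5×29.5 cube at (11.5, 2) contributes its full rectangle; the 16.5×11.5 cube at (15.5, -3) contributes its full rectangle; the r=4 cylinder at (6, -3) contributes a regular 12-gon of circumradius 4; After the difference (first − rest): starting from the 18.5×26 cube, the 15.5×29.5 cube at (11.5, 2) partially overlaps it — only the 168.00 mm² overlap (of its 457.25 mm²) is removed, clipping the outline; the 16.5×11.5 cube at (15.5, -3) partially overlaps it — only the 6.00 mm² overlap (of its 189.75 mm²) is removed, clipping the outline; the r=4 cylinder at (6, -3) partially overlaps it — only the 3.14 mm² overlap (of its 48.00 mm²) is removed, clipping the outline — 1 connected region. Overall, the cross-section is a single solid region. The nearest boundary edge runs (0.00, 0.00)→(0.00, 26.00); distance from the point to it = 0.50 mm. The point is inside the cross-section, 0.50 mm from the nearest boundary — within the 1.6 mm shell band (4 × 0.4).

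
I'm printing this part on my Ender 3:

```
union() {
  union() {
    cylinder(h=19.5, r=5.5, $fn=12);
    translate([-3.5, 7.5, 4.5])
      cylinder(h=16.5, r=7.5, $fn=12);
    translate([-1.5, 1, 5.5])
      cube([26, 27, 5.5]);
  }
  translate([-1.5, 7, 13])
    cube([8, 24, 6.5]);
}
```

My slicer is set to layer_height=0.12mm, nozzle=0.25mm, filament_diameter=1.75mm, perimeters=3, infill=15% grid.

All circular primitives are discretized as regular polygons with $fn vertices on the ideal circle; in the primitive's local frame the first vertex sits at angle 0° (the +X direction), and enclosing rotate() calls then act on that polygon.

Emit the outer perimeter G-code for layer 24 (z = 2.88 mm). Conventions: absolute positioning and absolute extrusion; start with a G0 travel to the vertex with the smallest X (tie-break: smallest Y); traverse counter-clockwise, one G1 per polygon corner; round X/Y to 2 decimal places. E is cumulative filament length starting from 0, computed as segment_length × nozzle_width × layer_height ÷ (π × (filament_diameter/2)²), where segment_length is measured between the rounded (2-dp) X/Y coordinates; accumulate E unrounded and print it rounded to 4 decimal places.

G0 X-5.50 Y0.00 Z2.88
G1 X-4.76 Y-2.75 E0.0355
G1 X-2.75 Y-4.76 E0.0710
G1 X0.00 Y-5.50 E0.1065
G1 X2.75 Y-4.76 E0.1420
G1 X4.76 Y-2.75 E0.1775
G1 X5.50 Y0.00 E0.2130
G1 X4.76 Y2.75 E0.2485
G1 X2.75 Y4.76 E0.2840
G1 X0.00 Y5.50 E0.3195
G1 X-2.75 Y4.76 E0.3550
G1 X-4.76 Y2.75 E0.3905
G1 X-5.50 Y0.00 E0.4260

At z = 2.88 mm: the r=5.5 cylinder contributes a regular 12-gon of circumradius 5.5; the cylinder at (-3.5, 7.5) is absent (z outside [4.5, 21]); the cube at (-1.5, 1) does not reach this height (z outside [5.5, 11]); Taking the union: only the r=5.5 cylinder is present, so the union is just that shape — 1 connected region; the cube at (-1.5, 7) is not intersected at this z (z outside [13, 19.5]); Combining (union): only that combined region is present, so the union is just that shape — 1 connected region. The outline is a single polygon with 12 vertices. Extrusion per mm of travel: 0.25 × 0.12 / (π × 0.875²) = 0.012473. Accumulating E over each segment gives final E = 0.4260.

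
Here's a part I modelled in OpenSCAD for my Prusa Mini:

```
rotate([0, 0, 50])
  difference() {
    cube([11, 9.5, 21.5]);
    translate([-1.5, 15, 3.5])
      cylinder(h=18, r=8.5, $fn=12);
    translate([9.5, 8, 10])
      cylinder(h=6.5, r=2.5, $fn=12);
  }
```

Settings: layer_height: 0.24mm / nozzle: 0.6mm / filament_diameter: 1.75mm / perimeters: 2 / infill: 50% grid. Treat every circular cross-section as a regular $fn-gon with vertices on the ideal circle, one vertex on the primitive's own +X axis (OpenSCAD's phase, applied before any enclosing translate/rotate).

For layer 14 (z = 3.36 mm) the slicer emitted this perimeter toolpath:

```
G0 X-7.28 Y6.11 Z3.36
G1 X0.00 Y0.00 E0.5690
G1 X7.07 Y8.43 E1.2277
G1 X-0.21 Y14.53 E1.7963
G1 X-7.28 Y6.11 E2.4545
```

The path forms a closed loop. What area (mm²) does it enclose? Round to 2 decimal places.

Apply the shoelace formula to the sequence of (X, Y) vertices; enclosed area = 104.50 mm².

104.50 mm²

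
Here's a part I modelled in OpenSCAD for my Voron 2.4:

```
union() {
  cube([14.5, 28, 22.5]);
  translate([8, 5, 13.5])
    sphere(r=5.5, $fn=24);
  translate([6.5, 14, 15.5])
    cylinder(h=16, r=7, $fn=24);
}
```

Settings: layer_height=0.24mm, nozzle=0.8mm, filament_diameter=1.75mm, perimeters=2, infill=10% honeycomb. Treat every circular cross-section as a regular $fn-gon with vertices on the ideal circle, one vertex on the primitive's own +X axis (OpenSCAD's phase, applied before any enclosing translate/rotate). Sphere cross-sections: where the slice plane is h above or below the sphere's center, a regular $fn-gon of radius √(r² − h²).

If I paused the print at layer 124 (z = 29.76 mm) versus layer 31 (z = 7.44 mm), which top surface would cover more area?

Layer 124 (z = 29.76): the cube is absent (z outside [0, 22.5]); the sphere at (8, 5) is not intersected at this z (|z−center|=16.260 > r=5.5); the r=7 cylinder at (6.5, 14) gives a regular 24-gon of circumradius 7 (constant along its height) (area = (24/2)·7.000²·sin(360°/24) = 152.19 mm²); Taking the union: only the r=7 cylinder at (6.5, 14) is present, so the union is just that shape — area = 152.19 mm². So its area = 152.19 mm². Layer 31 (z = 7.44): the cube is present — its section is the full 14.5×28 rectangle (area 406.00 mm²); the sphere at (8, 5) does not reach this height (|z−center|=6.060 > r=5.5); the cylinder at (6.5, 14) is absent (z outside [15.5, 31.5]); Merging all regions: only the 14.5×28 cube is present, so the union is just that shape — area = 406.00 mm². So its area = 406.00 mm². Layer 31 is larger (406.00 vs 152.19 mm²).

layer 31 (z = 7.44 mm)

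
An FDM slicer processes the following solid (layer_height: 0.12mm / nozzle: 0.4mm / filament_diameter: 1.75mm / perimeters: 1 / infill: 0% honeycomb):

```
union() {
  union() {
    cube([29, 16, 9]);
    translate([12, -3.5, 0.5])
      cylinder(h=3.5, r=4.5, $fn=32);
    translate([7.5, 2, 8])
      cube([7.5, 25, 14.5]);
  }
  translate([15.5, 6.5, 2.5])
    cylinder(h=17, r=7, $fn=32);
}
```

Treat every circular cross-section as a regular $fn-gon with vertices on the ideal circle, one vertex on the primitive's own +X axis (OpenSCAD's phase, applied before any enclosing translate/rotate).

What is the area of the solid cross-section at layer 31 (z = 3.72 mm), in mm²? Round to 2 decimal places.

524.45 mm²

At z = 3.72 mm: the cube is present — its section is the full 29×16 rectangle (area 464.00 mm²); the r=4.5 cylinder at (12, -3.5) gives a regular 32-gon of circumradius 4.5 (constant along its height) (area = (32/2)·4.500²·sin(360°/32) = 63.21 mm²); the cube at (7.5, 2) is absent (z outside [8, 22.5]); Taking the union: the regions partially overlap — summed areas 527.21 mm² minus the doubly-counted overlap 3.78 mm² gives 523.43 mm² — area = 523.43 mm²; the r=7 cylinder at (15.5, 6.5) contributes a regular 32-gon of circumradius 7 (area = (32/2)·7.000²·sin(360°/32) = 152.95 mm²); Combining (union): the regions partially overlap — summed areas 676.38 mm² minus the doubly-counted overlap 151.93 mm² gives 524.45 mm² — area = 524.45 mm². Overall, the cross-section is a single solid region. Net area = 524.45 mm².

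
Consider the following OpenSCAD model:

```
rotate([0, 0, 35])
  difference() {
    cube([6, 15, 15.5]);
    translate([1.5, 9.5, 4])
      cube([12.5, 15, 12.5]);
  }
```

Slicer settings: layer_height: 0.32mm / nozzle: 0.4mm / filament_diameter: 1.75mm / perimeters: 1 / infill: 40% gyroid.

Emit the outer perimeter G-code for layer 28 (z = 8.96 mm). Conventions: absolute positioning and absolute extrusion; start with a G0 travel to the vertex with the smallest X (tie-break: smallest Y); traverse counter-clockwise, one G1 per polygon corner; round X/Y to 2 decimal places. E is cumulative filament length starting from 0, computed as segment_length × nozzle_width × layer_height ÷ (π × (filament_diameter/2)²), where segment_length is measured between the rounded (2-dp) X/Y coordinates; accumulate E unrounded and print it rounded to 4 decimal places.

G0 X-8.60 Y12.29 Z8.96
G1 X0.00 Y0.00 E0.7983
G1 X4.91 Y3.44 E1.1173
G1 X-0.53 Y11.22 E1.6225
G1 X-4.22 Y8.64 E1.8621
G1 X-7.37 Y13.15 E2.1548
G1 X-8.60 Y12.29 E2.2347

At z = 8.96 mm: the cube (footprint 6×15) is included at this height; the cube at (1.5, 9.5) (footprint 12.5×15) is included at this height; Taking the first minus the rest: starting from the 6×15 cube, the 12.5×15 cube at (1.5, 9.5) partially overlaps it — only the 24.75 mm² overlap (of its 187.50 mm²) is removed, clipping the outline — 1 connected region; (whole slice rotated 35° about Z — lengths, areas and connectivity unchanged). The outline is a single polygon with 6 vertices. Extrusion per mm of travel: 0.4 × 0.32 / (π × 0.875²) = 0.053216. Accumulating E over each segment gives final E = 2.2347.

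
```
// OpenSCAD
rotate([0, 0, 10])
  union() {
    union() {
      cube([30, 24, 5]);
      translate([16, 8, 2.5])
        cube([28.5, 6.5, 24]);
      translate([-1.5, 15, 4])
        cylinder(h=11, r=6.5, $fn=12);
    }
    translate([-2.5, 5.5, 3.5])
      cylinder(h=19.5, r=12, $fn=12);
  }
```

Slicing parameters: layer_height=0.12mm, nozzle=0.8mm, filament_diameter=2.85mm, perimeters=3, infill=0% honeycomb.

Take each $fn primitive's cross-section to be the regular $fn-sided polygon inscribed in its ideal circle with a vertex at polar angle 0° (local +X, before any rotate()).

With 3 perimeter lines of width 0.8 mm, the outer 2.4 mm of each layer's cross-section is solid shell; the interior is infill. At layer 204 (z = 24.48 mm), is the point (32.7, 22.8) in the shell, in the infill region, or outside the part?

outside

At z = 24.48 mm: the cube is absent (z outside [0, 5]); the cube at (16, 8) (footprint 28.5×6.5) is included at this height; the cylinder at (-1.5, 15) does not reach this height (z outside [4, 15]); Taking the union: only the 28.5×6.5 cube at (16, 8) is present, so the union is just that shape — 1 connected region; the cylinder at (-2.5, 5.5) is not intersected at this z (z outside [3.5, 23]); Merging all regions: only the result so far is present, so the union is just that shape — 1 connected region; (rotated 10° about Z; rotation is an isometry so areas/perimeters/island counts are preserved). Overall, the cross-section is a single solid region. Undo the 10° rotation: the query point maps to (36.162, 16.775) in the un-rotated model frame. The nearest boundary edge runs (44.50, 14.50)→(16.00, 14.50); distance from the point to it = 2.28 mm. The point is not inside any of the regions above, so it lies outside the cross-section (2.28 mm from the nearest boundary).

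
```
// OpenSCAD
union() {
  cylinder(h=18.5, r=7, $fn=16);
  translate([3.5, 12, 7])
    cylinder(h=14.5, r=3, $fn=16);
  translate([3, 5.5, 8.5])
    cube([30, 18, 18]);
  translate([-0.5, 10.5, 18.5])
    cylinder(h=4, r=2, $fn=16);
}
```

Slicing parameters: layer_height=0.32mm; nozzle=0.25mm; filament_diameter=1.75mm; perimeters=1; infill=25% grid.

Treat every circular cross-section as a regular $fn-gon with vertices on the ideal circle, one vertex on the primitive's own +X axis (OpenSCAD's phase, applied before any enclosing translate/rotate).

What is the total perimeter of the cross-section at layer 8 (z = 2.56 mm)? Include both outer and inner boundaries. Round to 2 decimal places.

At z = 2.56 mm: the cylinder: section is a regular 16-gon, circumradius r=7 (perimeter = 2·16·7.000·sin(180°/16) = 43.70 mm); the cylinder at (3.5, 12) is not intersected at this z (z outside [7, 21.5]); the cube at (3, 5.5) is not intersected at this z (z outside [8.5, 26.5]); the cylinder at (-0.5, 10.5) does not reach this height (z outside [18.5, 22.5]); Combining (union): only the r=7 cylinder is present, so the union is just that shape — boundary = 43.70 mm. Overall, the cross-section is a single solid region. Total boundary length (outer) = 43.70 mm.

43.70 mm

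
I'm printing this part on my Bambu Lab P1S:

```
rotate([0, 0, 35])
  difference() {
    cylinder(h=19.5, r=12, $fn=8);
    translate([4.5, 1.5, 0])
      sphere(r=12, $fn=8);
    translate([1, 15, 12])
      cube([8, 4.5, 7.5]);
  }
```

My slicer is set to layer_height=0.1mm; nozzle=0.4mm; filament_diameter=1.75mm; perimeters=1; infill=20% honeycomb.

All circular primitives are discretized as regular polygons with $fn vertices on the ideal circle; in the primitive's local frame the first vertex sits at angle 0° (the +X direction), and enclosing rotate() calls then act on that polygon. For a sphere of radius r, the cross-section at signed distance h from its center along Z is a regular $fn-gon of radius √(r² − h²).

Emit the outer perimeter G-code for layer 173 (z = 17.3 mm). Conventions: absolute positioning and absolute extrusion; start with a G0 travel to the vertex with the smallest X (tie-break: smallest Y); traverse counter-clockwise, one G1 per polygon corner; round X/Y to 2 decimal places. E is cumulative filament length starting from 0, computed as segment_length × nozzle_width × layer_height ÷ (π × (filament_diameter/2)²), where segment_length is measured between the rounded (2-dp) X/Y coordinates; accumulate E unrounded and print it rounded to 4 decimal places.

G0 X-11.82 Y2.08 Z17.30
G1 X-9.83 Y-6.88 E0.1526
G1 X-2.08 Y-11.82 E0.3055
G1 X6.88 Y-9.83 E0.4581
G1 X11.82 Y-2.08 E0.6110
G1 X9.83 Y6.88 E0.7636
G1 X2.08 Y11.82 E0.9164
G1 X-6.88 Y9.83 E1.0691
G1 X-11.82 Y2.08 E1.2219

At z = 17.3 mm: the r=12 cylinder gives a regular 8-gon of circumradius 12 (constant along its height); the sphere at (4.5, 1.5) is not intersected at this z (|z−center|=17.300 > r=12); the cube at (1, 15) (footprint 8×4.5) is included at this height; After the difference (first − rest): starting from the r=12 cylinder, the 8×4.5 cube at (1, 15) misses the remaining region (no effect) — 1 connected region; (rotated 35° about Z; rotation is an isometry so areas/perimeters/island counts are preserved). The outline is a single polygon with 8 vertices. Extrusion per mm of travel: 0.4 × 0.1 / (π × 0.875²) = 0.016630. Accumulating E over each segment gives final E = 1.2219.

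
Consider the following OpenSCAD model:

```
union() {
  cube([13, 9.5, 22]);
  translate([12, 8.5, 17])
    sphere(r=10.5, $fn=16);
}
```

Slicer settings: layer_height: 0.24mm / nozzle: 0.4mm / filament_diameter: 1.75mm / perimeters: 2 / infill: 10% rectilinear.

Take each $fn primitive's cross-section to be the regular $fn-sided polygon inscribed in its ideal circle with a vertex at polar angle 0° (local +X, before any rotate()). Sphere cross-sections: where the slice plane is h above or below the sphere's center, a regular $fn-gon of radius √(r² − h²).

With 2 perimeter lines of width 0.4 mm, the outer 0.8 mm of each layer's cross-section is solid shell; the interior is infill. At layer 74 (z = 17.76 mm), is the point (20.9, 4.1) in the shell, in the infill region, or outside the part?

shell

At z = 17.76 mm: the cube (footprint 13×9.5) is included at this height; the r=10.5 sphere at (12, 8.5) contributes a regular 16-gon of circumradius √(10.5²−0.76²) = 10.472; Merging all regions: the regions partially overlap (shared area 96.47 mm²), so overlapping operands fuse into one piece — 1 connected region. Overall, the cross-section is a single solid region. The nearest boundary edge runs (21.68, 4.49)→(19.41, 1.09); distance from the point to it = 0.43 mm. The point is inside the cross-section, 0.43 mm from the nearest boundary — within the 0.8 mm shell band (2 × 0.4).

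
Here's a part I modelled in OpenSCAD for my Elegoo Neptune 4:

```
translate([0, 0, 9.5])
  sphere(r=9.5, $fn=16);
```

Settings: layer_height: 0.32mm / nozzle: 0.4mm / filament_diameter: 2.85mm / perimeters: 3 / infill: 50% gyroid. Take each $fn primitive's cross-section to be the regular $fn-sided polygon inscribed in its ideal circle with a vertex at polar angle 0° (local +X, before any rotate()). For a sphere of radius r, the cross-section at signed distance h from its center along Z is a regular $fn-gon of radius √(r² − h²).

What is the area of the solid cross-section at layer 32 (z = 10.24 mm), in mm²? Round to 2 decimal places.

At z = 10.24 mm: the sphere: section is a regular 16-gon, circumradius = √(r²−h²) = √(9.5²−0.74²) = 9.471 (area = (16/2)·9.471²·sin(360°/16) = 274.62 mm²). Overall, the cross-section is a single solid region. Net area = 274.62 mm².

274.62 mm²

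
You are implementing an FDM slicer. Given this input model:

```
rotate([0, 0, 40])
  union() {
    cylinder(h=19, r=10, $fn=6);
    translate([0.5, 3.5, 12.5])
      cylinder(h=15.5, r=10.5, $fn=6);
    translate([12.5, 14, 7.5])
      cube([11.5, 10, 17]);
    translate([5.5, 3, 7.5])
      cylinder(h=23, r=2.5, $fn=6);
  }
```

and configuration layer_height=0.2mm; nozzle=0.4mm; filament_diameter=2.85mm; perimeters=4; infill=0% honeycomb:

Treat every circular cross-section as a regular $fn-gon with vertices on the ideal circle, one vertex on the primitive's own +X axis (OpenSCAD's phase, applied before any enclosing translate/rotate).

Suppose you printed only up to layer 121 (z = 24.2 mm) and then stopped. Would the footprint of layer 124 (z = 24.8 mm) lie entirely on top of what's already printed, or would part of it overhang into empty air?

Compare the two slices. At z = 24.2: the cylinder is not intersected at this z (z outside [0, 19]); the r=10.5 cylinder at (0.5, 3.5) contributes a regular 6-gon of circumradius 10.5 (area = (6/2)·10.500²·sin(360°/6) = 286.44 mm²); the cube at (12.5, 14) (footprint 11.5×10) is included at this height (area 115.00 mm²); the r=2.5 cylinder at (5.5, 3) contributes a regular 6-gon of circumradius 2.5 (area = (6/2)·2.500²·sin(360°/6) = 16.24 mm²); Merging all regions: the regions partially overlap — summed areas 417.68 mm² minus the doubly-counted overlap 16.24 mm² gives 401.44 mm² — area = 401.44 mm²; (rotated 40° about Z; rotation is an isometry so areas/perimeters/island counts are preserved). At z = 24.8: the cylinder is absent (z outside [0, 19]); the r=10.5 cylinder at (0.5, 3.5) contributes a regular 6-gon of circumradius 10.5 (area = (6/2)·10.500²·sin(360°/6) = 286.44 mm²); the cube at (12.5, 14) is not intersected at this z (z outside [7.5, 24.5]); the r=2.5 cylinder at (5.5, 3) gives a regular 6-gon of circumradius 2.5 (constant along its height) (area = (6/2)·2.500²·sin(360°/6) = 16.24 mm²); Merging all regions: the r=2.5 cylinder at (5.5, 3) lies entirely inside the r=10.5 cylinder at (0.5, 3.5), so the union is just the r=10.5 cylinder at (0.5, 3.5) — area = 286.44 mm²; (whole slice rotated 40° about Z — lengths, areas and connectivity unchanged). Checking containment: the cross-section at z = 24.8 is a subset of the cross-section at z = 24.2.

entirely on top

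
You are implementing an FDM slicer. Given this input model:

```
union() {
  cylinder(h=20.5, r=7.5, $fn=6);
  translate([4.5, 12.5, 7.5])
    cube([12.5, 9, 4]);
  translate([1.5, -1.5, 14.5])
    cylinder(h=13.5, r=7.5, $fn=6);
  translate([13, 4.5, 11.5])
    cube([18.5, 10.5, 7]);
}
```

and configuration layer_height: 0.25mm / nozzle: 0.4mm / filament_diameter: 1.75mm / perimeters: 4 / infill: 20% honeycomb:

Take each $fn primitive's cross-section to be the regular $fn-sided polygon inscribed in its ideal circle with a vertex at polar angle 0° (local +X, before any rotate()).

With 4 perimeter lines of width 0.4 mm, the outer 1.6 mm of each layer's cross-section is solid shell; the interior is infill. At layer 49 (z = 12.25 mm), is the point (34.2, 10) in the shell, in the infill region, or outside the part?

outside

At z = 12.25 mm: the r=7.5 cylinder contributes a regular 6-gon of circumradius 7.5; the cube at (4.5, 12.5) is not intersected at this z (z outside [7.5, 11.5]); the cylinder at (1.5, -1.5) does not reach this height (z outside [14.5, 28]); the cube at (13, 4.5) is present — its section is the full 18.5×10.5 rectangle; Merging all regions: the 2 present regions are separate (no shared area or edge), so areas and boundary lengths simply add and each stays a separate island — 2 connected regions. Overall, the cross-section has 2 separate islands. The nearest boundary edge runs (31.50, 15.00)→(31.50, 4.50); distance from the point to it = 2.70 mm. The point is not inside any of the regions above, so it lies outside the cross-section (2.70 mm from the nearest boundary).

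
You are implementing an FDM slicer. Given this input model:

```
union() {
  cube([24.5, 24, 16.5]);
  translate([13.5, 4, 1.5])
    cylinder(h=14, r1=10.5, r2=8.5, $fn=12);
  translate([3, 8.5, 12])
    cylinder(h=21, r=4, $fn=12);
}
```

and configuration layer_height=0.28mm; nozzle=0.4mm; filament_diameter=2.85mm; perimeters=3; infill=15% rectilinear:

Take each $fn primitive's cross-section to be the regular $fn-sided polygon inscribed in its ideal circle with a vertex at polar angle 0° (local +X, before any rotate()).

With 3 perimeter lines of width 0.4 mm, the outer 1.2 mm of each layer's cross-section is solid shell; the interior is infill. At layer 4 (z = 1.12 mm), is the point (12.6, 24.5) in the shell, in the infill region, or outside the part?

At z = 1.12 mm: the cube (footprint 24.5×24) is included at this height; the cone at (13.5, 4) is absent (z outside [1.5, 15.5]); the cylinder at (3, 8.5) is absent (z outside [12, 33]); Merging all regions: only the 24.5×24 cube is present, so the union is just that shape — 1 connected region. Overall, the cross-section is a single solid region. The nearest boundary edge runs (24.50, 24.00)→(0.00, 24.00); distance from the point to it = 0.50 mm. The point is not inside any of the regions above, so it lies outside the cross-section (0.50 mm from the nearest boundary).

outside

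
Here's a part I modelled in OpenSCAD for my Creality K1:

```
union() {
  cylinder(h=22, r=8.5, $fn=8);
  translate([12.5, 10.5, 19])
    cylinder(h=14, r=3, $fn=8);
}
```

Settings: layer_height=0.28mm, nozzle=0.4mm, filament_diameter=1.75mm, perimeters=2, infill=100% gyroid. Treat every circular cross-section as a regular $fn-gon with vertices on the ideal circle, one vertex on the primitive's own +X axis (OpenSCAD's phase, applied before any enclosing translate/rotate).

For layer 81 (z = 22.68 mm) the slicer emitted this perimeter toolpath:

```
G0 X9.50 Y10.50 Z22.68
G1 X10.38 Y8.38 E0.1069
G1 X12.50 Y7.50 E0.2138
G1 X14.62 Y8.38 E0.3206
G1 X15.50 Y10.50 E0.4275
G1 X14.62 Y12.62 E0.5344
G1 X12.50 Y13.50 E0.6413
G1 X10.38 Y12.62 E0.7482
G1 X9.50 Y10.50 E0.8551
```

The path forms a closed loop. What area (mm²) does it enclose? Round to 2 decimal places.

25.44 mm²

Apply the shoelace formula to the sequence of (X, Y) vertices; enclosed area = 25.44 mm².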